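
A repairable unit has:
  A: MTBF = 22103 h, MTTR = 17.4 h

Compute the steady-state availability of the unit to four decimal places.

A(A) = MTBF/(MTBF+MTTR) = 22103/(22103+17.4) = 0.9992

0.9992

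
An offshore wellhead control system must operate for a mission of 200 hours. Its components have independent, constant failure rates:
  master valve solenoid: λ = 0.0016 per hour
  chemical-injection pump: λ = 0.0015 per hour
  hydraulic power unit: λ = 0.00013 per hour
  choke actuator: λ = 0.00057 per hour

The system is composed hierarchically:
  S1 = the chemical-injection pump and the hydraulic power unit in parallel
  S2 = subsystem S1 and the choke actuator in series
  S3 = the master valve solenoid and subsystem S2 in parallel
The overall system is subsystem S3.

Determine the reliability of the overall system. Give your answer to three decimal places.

0.969

R(master valve solenoid) = exp(−0.0016 × 200) = 0.72615
R(chemical-injection pump) = exp(−0.0015 × 200) = 0.74082
R(hydraulic power unit) = exp(−0.00013 × 200) = 0.97434
R(choke actuator) = exp(−0.00057 × 200) = 0.89226
Parallel (chemical-injection pump and hydraulic power unit): 1 − (1 − 0.74082)(1 − 0.97434) = 0.99335
Series ([0.99335] and choke actuator): 0.99335 × 0.89226 = 0.88633
Parallel (master valve solenoid and [0.88633]): 1 − (1 − 0.72615)(1 − 0.88633) = 0.969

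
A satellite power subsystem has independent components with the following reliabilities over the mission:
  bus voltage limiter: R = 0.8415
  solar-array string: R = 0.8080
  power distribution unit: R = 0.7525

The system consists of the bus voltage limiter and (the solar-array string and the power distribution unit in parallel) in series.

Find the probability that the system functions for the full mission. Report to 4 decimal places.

0.8015

Parallel (solar-array string and power distribution unit): 1 − (1 − 0.808000)(1 − 0.752500) = 0.952480
Series (bus voltage limiter and [0.952480]): 0.841500 × 0.952480 = 0.8015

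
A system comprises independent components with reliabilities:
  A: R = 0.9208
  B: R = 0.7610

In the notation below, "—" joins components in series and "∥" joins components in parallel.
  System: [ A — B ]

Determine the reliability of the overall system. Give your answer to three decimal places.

0.701

Series (A and B): 0.92080 × 0.76100 = 0.701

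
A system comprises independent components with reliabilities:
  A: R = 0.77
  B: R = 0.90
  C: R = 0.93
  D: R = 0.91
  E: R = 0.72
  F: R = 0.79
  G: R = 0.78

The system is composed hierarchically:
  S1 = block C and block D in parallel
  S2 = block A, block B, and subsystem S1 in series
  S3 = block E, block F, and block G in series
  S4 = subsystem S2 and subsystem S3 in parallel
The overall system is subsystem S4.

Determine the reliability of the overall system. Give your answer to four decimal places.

Parallel (C and D): 1 − (1 − 0.930000)(1 − 0.910000) = 0.993700
Series (A, B, and [0.993700]): 0.770000 × 0.900000 × 0.993700 = 0.688634
Series (E, F, and G): 0.720000 × 0.790000 × 0.780000 = 0.443664
Parallel ([0.688634] and [0.443664]): 1 − (1 − 0.688634)(1 − 0.443664) = 0.8268

0.8268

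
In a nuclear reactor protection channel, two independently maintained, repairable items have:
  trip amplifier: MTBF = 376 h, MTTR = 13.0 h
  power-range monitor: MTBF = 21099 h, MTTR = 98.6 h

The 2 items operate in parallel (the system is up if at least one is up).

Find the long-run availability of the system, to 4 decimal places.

0.9998

A(trip amplifier) = MTBF/(MTBF+MTTR) = 376/(376+13.0) = 0.966581
A(power-range monitor) = MTBF/(MTBF+MTTR) = 21099/(21099+98.6) = 0.995349
Parallel availability: 1 − (1 − 0.966581)(1 − 0.995349) = 0.9998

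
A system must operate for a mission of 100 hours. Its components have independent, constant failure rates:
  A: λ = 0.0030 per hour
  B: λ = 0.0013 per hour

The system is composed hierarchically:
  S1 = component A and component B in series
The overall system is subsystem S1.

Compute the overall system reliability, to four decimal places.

0.6505

R(A) = exp(−0.0030 × 100) = 0.740818
R(B) = exp(−0.0013 × 100) = 0.878095
Series (A and B): 0.740818 × 0.878095 = 0.6505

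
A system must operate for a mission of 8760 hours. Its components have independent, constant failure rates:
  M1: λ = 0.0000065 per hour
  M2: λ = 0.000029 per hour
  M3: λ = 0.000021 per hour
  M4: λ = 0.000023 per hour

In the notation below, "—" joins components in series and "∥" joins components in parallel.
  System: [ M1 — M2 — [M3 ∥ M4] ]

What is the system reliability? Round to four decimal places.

0.7103

R(M1) = exp(−0.0000065 × 8760) = 0.944651
R(M2) = exp(−0.000029 × 8760) = 0.775661
R(M3) = exp(−0.000021 × 8760) = 0.831969
R(M4) = exp(−0.000023 × 8760) = 0.817520
Parallel (M3 and M4): 1 − (1 − 0.831969)(1 − 0.817520) = 0.969338
Series (M1, M2, and [0.969338]): 0.944651 × 0.775661 × 0.969338 = 0.7103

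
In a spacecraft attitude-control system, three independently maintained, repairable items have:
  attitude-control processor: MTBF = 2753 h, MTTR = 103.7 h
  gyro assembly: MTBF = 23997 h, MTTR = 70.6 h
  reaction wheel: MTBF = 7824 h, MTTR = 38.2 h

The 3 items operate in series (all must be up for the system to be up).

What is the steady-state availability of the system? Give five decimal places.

0.95620

A(attitude-control processor) = MTBF/(MTBF+MTTR) = 2753/(2753+103.7) = 0.963699
A(gyro assembly) = MTBF/(MTBF+MTTR) = 23997/(23997+70.6) = 0.997067
A(reaction wheel) = MTBF/(MTBF+MTTR) = 7824/(7824+38.2) = 0.995141
Series availability: 0.963699 × 0.997067 × 0.995141 = 0.95620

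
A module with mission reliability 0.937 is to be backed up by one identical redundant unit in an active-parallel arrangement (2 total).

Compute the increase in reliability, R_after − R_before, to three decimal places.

0.059

R_before = 0.937
R_after = 1 − (1 − 0.937)^2 = 0.996
ΔR = 0.996 − 0.937 = 0.059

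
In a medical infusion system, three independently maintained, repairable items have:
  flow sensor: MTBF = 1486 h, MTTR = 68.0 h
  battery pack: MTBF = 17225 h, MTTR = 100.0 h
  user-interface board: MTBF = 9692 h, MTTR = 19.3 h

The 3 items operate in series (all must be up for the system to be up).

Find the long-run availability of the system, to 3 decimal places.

A(flow sensor) = MTBF/(MTBF+MTTR) = 1486/(1486+68.0) = 0.956242
A(battery pack) = MTBF/(MTBF+MTTR) = 17225/(17225+100.0) = 0.994228
A(user-interface board) = MTBF/(MTBF+MTTR) = 9692/(9692+19.3) = 0.998013
Series availability: 0.956242 × 0.994228 × 0.998013 = 0.949

0.949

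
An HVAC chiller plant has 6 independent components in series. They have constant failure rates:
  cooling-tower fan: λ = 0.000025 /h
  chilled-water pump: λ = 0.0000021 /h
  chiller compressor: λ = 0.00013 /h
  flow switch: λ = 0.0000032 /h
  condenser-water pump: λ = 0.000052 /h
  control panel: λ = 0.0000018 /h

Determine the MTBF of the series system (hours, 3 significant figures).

4670

Series of exponential components: λ_sys = Σ λ_i
λ_sys = 0.000025 + 0.0000021 + 0.00013 + 0.0000032 + 0.000052 + 0.0000018 = 2.1410e-04 /h
MTBF = 1 / λ_sys = 4670 h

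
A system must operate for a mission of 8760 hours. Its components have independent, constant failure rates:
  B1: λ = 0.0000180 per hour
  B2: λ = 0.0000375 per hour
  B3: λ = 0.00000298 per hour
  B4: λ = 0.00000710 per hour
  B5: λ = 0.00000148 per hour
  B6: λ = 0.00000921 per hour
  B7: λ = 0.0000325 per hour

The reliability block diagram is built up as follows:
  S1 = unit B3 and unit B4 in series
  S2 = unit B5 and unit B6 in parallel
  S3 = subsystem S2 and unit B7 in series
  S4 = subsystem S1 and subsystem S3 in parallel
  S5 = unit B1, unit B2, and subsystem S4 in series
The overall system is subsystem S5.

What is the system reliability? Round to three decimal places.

0.602

R(B1) = exp(−0.0000180 × 8760) = 0.85412
R(B2) = exp(−0.0000375 × 8760) = 0.72000
R(B3) = exp(−0.00000298 × 8760) = 0.97423
R(B4) = exp(−0.00000710 × 8760) = 0.93970
R(B5) = exp(−0.00000148 × 8760) = 0.98712
R(B6) = exp(−0.00000921 × 8760) = 0.92249
R(B7) = exp(−0.0000325 × 8760) = 0.75224
Series (B3 and B4): 0.97423 × 0.93970 = 0.91548
Parallel (B5 and B6): 1 − (1 − 0.98712)(1 − 0.92249) = 0.99900
Series ([0.99900] and B7): 0.99900 × 0.75224 = 0.75149
Parallel ([0.91548] and [0.75149]): 1 − (1 − 0.91548)(1 − 0.75149) = 0.97900
Series (B1, B2, and [0.97900]): 0.85412 × 0.72000 × 0.97900 = 0.602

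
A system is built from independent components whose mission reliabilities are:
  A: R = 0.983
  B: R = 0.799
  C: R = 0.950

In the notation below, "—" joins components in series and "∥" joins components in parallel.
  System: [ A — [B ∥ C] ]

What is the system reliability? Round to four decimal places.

0.9731

Parallel (B and C): 1 − (1 − 0.799000)(1 − 0.950000) = 0.989950
Series (A and [0.989950]): 0.983000 × 0.989950 = 0.9731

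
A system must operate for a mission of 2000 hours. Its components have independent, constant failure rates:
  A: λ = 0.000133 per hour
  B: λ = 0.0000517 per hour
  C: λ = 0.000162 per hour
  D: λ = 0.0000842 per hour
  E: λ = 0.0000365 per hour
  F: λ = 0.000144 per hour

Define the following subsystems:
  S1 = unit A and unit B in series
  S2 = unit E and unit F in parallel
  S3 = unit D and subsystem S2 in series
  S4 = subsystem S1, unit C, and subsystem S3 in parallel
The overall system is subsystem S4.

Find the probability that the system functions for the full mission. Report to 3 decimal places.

R(A) = exp(−0.000133 × 2000) = 0.76644
R(B) = exp(−0.0000517 × 2000) = 0.90177
R(C) = exp(−0.000162 × 2000) = 0.72325
R(D) = exp(−0.0000842 × 2000) = 0.84502
R(E) = exp(−0.0000365 × 2000) = 0.92960
R(F) = exp(−0.000144 × 2000) = 0.74976
Series (A and B): 0.76644 × 0.90177 = 0.69115
Parallel (E and F): 1 − (1 − 0.92960)(1 − 0.74976) = 0.98238
Series (D and [0.98238]): 0.84502 × 0.98238 = 0.83013
Parallel ([0.69115], C, and [0.83013]): 1 − (1 − 0.69115)(1 − 0.72325)(1 − 0.83013) = 0.985

0.985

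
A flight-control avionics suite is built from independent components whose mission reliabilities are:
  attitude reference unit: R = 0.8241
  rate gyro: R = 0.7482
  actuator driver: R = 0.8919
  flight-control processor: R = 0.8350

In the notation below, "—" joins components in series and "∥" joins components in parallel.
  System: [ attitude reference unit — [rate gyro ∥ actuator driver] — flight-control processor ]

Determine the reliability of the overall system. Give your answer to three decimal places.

Parallel (rate gyro and actuator driver): 1 − (1 − 0.74820)(1 − 0.89190) = 0.97278
Series (attitude reference unit, [0.97278], and flight-control processor): 0.82410 × 0.97278 × 0.83500 = 0.669

0.669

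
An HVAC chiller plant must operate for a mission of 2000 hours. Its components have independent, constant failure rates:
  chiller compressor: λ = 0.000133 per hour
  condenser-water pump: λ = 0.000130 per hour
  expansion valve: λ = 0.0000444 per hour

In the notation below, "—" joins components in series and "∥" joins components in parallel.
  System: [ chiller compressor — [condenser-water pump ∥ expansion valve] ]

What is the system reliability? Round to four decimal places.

R(chiller compressor) = exp(−0.000133 × 2000) = 0.766439
R(condenser-water pump) = exp(−0.000130 × 2000) = 0.771052
R(expansion valve) = exp(−0.0000444 × 2000) = 0.915029
Parallel (condenser-water pump and expansion valve): 1 − (1 − 0.771052)(1 − 0.915029) = 0.980546
Series (chiller compressor and [0.980546]): 0.766439 × 0.980546 = 0.7515

0.7515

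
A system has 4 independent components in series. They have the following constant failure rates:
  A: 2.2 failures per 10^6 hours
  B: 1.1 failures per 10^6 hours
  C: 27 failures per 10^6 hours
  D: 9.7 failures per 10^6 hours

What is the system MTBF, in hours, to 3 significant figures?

25000

Series of exponential components: λ_sys = Σ λ_i
λ_sys = 0.0000022 + 0.0000011 + 0.000027 + 0.0000097 = 4.0000e-05 /h
MTBF = 1 / λ_sys = 25000 h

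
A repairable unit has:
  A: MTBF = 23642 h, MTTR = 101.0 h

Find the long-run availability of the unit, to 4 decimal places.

A(A) = MTBF/(MTBF+MTTR) = 23642/(23642+101.0) = 0.9957

0.9957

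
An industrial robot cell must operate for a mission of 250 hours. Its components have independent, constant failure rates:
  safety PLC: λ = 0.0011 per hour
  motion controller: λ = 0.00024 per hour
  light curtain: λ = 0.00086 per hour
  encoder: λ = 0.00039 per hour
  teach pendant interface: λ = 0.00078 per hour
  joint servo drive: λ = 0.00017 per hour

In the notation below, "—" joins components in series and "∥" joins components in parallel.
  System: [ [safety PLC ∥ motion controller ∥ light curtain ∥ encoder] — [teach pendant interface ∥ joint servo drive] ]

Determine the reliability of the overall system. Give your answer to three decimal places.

0.992

R(safety PLC) = exp(−0.0011 × 250) = 0.75957
R(motion controller) = exp(−0.00024 × 250) = 0.94176
R(light curtain) = exp(−0.00086 × 250) = 0.80654
R(encoder) = exp(−0.00039 × 250) = 0.90710
R(teach pendant interface) = exp(−0.00078 × 250) = 0.82283
R(joint servo drive) = exp(−0.00017 × 250) = 0.95839
Parallel (safety PLC, motion controller, light curtain, and encoder): 1 − (1 − 0.75957)(1 − 0.94176)(1 − 0.80654)(1 − 0.90710) = 0.99975
Parallel (teach pendant interface and joint servo drive): 1 − (1 − 0.82283)(1 − 0.95839) = 0.99263
Series ([0.99975] and [0.99263]): 0.99975 × 0.99263 = 0.992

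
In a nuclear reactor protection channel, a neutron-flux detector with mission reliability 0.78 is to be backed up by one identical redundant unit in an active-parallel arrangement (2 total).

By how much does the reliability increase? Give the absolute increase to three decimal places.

R_before = 0.78
R_after = 1 − (1 − 0.78)^2 = 0.952
ΔR = 0.952 − 0.78 = 0.172

0.172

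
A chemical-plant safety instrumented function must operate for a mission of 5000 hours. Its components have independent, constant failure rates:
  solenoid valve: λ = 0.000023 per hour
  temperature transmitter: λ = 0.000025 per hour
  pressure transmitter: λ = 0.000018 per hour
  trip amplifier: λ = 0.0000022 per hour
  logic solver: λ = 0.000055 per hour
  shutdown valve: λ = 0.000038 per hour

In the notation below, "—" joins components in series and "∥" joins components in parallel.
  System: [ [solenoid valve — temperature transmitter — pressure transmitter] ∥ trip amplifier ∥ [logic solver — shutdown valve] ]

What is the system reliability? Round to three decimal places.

0.999

R(solenoid valve) = exp(−0.000023 × 5000) = 0.89137
R(temperature transmitter) = exp(−0.000025 × 5000) = 0.88250
R(pressure transmitter) = exp(−0.000018 × 5000) = 0.91393
R(trip amplifier) = exp(−0.0000022 × 5000) = 0.98906
R(logic solver) = exp(−0.000055 × 5000) = 0.75957
R(shutdown valve) = exp(−0.000038 × 5000) = 0.82696
Series (solenoid valve, temperature transmitter, and pressure transmitter): 0.89137 × 0.88250 × 0.91393 = 0.71893
Series (logic solver and shutdown valve): 0.75957 × 0.82696 = 0.62813
Parallel ([0.71893], trip amplifier, and [0.62813]): 1 − (1 − 0.71893)(1 − 0.98906)(1 − 0.62813) = 0.999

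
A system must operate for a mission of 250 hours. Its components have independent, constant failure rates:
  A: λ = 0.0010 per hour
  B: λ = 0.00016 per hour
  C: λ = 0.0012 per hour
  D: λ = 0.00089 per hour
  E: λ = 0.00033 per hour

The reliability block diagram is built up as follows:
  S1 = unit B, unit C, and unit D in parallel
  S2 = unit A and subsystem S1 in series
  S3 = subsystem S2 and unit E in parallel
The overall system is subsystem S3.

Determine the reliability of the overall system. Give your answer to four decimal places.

0.9824

R(A) = exp(−0.0010 × 250) = 0.778801
R(B) = exp(−0.00016 × 250) = 0.960789
R(C) = exp(−0.0012 × 250) = 0.740818
R(D) = exp(−0.00089 × 250) = 0.800515
R(E) = exp(−0.00033 × 250) = 0.920811
Parallel (B, C, and D): 1 − (1 − 0.960789)(1 − 0.740818)(1 − 0.800515) = 0.997973
Series (A and [0.997973]): 0.778801 × 0.997973 = 0.777222
Parallel ([0.777222] and E): 1 − (1 − 0.777222)(1 − 0.920811) = 0.9824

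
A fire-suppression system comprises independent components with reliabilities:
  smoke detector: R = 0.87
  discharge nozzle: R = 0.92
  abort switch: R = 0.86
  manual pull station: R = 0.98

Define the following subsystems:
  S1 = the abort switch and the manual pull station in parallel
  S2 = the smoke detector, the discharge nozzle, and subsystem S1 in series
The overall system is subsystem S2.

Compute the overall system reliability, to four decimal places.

Parallel (abort switch and manual pull station): 1 − (1 − 0.860000)(1 − 0.980000) = 0.997200
Series (smoke detector, discharge nozzle, and [0.997200]): 0.870000 × 0.920000 × 0.997200 = 0.7982

0.7982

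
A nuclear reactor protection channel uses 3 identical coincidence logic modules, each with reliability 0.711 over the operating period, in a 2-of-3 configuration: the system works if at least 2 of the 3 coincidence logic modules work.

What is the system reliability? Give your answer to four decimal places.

0.7977

R = Σ_{i=2}^{3} C(3,i) p^i (1−p)^{3−i} with p = 0.711
C(3,2)·0.711^2·0.289^1 = 0.438287
C(3,3)·0.711^3·0.289^0 = 0.359425
Sum = 0.7977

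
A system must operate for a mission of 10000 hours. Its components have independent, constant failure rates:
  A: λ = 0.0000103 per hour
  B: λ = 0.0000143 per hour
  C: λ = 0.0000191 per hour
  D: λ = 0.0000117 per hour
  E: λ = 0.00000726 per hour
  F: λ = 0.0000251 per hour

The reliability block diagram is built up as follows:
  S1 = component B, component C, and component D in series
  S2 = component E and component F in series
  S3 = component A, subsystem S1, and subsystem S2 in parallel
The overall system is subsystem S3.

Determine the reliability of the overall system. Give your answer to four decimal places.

R(A) = exp(−0.0000103 × 10000) = 0.902127
R(B) = exp(−0.0000143 × 10000) = 0.866754
R(C) = exp(−0.0000191 × 10000) = 0.826133
R(D) = exp(−0.0000117 × 10000) = 0.889585
R(E) = exp(−0.00000726 × 10000) = 0.929973
R(F) = exp(−0.0000251 × 10000) = 0.778022
Series (B, C, and D): 0.866754 × 0.826133 × 0.889585 = 0.636991
Series (E and F): 0.929973 × 0.778022 = 0.723539
Parallel (A, [0.636991], and [0.723539]): 1 − (1 − 0.902127)(1 − 0.636991)(1 − 0.723539) = 0.9902

0.9902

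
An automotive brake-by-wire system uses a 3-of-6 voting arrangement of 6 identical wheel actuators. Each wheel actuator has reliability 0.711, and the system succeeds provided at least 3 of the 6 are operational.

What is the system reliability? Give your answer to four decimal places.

R = Σ_{i=3}^{6} C(6,i) p^i (1−p)^{6−i} with p = 0.711
C(6,3)·0.711^3·0.289^3 = 0.173513
C(6,4)·0.711^4·0.289^2 = 0.320159
C(6,5)·0.711^5·0.289^1 = 0.315063
C(6,6)·0.711^6·0.289^0 = 0.129187
Sum = 0.9379

0.9379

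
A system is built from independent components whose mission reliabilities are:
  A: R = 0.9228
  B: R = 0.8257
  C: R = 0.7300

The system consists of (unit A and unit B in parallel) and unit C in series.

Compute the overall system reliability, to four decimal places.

Parallel (A and B): 1 − (1 − 0.922800)(1 − 0.825700) = 0.986544
Series ([0.986544] and C): 0.986544 × 0.730000 = 0.7202

0.7202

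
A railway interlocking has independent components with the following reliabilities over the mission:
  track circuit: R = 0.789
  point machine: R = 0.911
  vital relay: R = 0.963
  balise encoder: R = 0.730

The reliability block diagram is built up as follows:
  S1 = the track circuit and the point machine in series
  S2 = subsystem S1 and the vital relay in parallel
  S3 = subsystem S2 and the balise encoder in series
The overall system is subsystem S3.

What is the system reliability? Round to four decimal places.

Series (track circuit and point machine): 0.789000 × 0.911000 = 0.718779
Parallel ([0.718779] and vital relay): 1 − (1 − 0.718779)(1 − 0.963000) = 0.989595
Series ([0.989595] and balise encoder): 0.989595 × 0.730000 = 0.7224

0.7224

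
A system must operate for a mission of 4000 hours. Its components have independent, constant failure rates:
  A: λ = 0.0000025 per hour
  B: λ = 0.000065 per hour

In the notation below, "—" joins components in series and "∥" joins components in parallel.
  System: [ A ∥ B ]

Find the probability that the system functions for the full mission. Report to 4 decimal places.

R(A) = exp(−0.0000025 × 4000) = 0.990050
R(B) = exp(−0.000065 × 4000) = 0.771052
Parallel (A and B): 1 − (1 − 0.990050)(1 − 0.771052) = 0.9977

0.9977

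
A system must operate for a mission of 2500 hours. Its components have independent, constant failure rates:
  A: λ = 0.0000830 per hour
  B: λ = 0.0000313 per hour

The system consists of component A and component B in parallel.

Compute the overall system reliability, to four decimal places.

R(A) = exp(−0.0000830 × 2500) = 0.812613
R(B) = exp(−0.0000313 × 2500) = 0.924733
Parallel (A and B): 1 − (1 − 0.812613)(1 − 0.924733) = 0.9859

0.9859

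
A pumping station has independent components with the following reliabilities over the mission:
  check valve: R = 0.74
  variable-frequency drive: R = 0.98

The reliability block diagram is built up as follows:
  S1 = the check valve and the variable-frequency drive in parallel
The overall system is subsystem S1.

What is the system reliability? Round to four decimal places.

0.9948

Parallel (check valve and variable-frequency drive): 1 − (1 − 0.740000)(1 − 0.980000) = 0.9948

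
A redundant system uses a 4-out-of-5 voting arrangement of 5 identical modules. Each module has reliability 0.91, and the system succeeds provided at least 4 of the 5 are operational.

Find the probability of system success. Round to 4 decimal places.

R = Σ_{i=4}^{5} C(5,i) p^i (1−p)^{5−i} with p = 0.91
C(5,4)·0.91^4·0.09^1 = 0.308587
C(5,5)·0.91^5·0.09^0 = 0.624032
Sum = 0.9326

0.9326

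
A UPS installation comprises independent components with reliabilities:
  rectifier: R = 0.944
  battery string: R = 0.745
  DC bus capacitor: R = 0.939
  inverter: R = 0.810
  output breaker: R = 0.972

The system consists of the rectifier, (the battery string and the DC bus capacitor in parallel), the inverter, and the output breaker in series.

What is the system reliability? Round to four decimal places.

Parallel (battery string and DC bus capacitor): 1 − (1 − 0.745000)(1 − 0.939000) = 0.984445
Series (rectifier, [0.984445], inverter, and output breaker): 0.944000 × 0.984445 × 0.810000 × 0.972000 = 0.7317

0.7317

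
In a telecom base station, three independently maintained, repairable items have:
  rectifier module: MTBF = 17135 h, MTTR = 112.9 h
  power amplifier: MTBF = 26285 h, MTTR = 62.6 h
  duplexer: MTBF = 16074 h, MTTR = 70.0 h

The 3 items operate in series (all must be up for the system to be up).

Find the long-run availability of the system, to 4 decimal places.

0.9868

A(rectifier module) = MTBF/(MTBF+MTTR) = 17135/(17135+112.9) = 0.993454
A(power amplifier) = MTBF/(MTBF+MTTR) = 26285/(26285+62.6) = 0.997624
A(duplexer) = MTBF/(MTBF+MTTR) = 16074/(16074+70.0) = 0.995664
Series availability: 0.993454 × 0.997624 × 0.995664 = 0.9868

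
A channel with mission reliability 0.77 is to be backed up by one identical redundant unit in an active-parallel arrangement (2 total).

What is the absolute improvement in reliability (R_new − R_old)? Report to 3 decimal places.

R_before = 0.77
R_after = 1 − (1 − 0.77)^2 = 0.947
ΔR = 0.947 − 0.77 = 0.177

0.177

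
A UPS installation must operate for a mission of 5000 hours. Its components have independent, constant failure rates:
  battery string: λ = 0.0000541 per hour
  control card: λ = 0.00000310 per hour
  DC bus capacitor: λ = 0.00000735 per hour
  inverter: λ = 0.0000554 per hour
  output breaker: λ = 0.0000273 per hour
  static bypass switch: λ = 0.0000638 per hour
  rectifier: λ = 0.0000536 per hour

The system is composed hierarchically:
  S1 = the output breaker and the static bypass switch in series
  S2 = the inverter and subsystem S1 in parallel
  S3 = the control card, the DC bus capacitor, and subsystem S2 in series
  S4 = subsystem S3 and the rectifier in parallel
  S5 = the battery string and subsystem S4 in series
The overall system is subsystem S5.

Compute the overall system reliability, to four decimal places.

R(battery string) = exp(−0.0000541 × 5000) = 0.762998
R(control card) = exp(−0.00000310 × 5000) = 0.984620
R(DC bus capacitor) = exp(−0.00000735 × 5000) = 0.963917
R(inverter) = exp(−0.0000554 × 5000) = 0.758054
R(output breaker) = exp(−0.0000273 × 5000) = 0.872406
R(static bypass switch) = exp(−0.0000638 × 5000) = 0.726876
R(rectifier) = exp(−0.0000536 × 5000) = 0.764908
Series (output breaker and static bypass switch): 0.872406 × 0.726876 = 0.634131
Parallel (inverter and [0.634131]): 1 − (1 − 0.758054)(1 − 0.634131) = 0.911479
Series (control card, DC bus capacitor, and [0.911479]): 0.984620 × 0.963917 × 0.911479 = 0.865077
Parallel ([0.865077] and rectifier): 1 − (1 − 0.865077)(1 − 0.764908) = 0.968281
Series (battery string and [0.968281]): 0.762998 × 0.968281 = 0.7388

0.7388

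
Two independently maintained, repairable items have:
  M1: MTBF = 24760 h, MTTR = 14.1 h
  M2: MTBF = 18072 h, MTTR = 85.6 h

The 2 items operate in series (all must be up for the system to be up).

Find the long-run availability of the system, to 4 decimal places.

A(M1) = MTBF/(MTBF+MTTR) = 24760/(24760+14.1) = 0.999431
A(M2) = MTBF/(MTBF+MTTR) = 18072/(18072+85.6) = 0.995286
Series availability: 0.999431 × 0.995286 = 0.9947

0.9947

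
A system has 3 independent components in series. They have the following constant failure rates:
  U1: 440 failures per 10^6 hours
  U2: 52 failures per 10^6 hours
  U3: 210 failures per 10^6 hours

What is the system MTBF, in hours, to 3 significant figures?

Series of exponential components: λ_sys = Σ λ_i
λ_sys = 0.00044 + 0.000052 + 0.00021 = 7.0200e-04 /h
MTBF = 1 / λ_sys = 1420 h

1420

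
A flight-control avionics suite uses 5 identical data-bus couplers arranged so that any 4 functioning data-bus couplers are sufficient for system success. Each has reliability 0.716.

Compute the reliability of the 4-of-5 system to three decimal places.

0.561

R = Σ_{i=4}^{5} C(5,i) p^i (1−p)^{5−i} with p = 0.716
C(5,4)·0.716^4·0.284^1 = 0.37320
C(5,5)·0.716^5·0.284^0 = 0.18818
Sum = 0.561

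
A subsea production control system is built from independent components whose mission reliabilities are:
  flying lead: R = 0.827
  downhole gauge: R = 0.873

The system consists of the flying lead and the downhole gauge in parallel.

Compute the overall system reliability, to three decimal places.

0.978

Parallel (flying lead and downhole gauge): 1 − (1 − 0.82700)(1 − 0.87300) = 0.978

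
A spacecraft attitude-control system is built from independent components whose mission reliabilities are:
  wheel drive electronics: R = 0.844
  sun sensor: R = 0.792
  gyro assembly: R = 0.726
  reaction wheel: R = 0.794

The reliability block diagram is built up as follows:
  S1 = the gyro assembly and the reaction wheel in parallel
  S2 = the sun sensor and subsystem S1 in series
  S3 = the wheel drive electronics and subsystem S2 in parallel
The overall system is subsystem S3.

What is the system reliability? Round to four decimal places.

Parallel (gyro assembly and reaction wheel): 1 − (1 − 0.726000)(1 − 0.794000) = 0.943556
Series (sun sensor and [0.943556]): 0.792000 × 0.943556 = 0.747296
Parallel (wheel drive electronics and [0.747296]): 1 − (1 − 0.844000)(1 − 0.747296) = 0.9606

0.9606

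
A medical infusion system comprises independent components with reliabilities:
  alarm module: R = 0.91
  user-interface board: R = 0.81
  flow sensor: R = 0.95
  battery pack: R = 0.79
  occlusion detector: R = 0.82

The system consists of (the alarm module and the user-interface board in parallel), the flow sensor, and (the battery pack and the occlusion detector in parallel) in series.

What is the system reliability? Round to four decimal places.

Parallel (alarm module and user-interface board): 1 − (1 − 0.910000)(1 − 0.810000) = 0.982900
Parallel (battery pack and occlusion detector): 1 − (1 − 0.790000)(1 − 0.820000) = 0.962200
Series ([0.982900], flow sensor, and [0.962200]): 0.982900 × 0.950000 × 0.962200 = 0.8985

0.8985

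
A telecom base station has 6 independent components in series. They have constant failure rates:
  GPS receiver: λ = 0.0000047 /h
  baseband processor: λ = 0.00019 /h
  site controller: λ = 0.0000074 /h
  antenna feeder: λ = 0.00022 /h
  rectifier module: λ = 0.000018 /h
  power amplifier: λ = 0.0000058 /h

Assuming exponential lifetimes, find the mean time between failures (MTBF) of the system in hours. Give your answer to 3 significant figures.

Series of exponential components: λ_sys = Σ λ_i
λ_sys = 0.0000047 + 0.00019 + 0.0000074 + 0.00022 + 0.000018 + 0.0000058 = 4.4590e-04 /h
MTBF = 1 / λ_sys = 2240 h

2240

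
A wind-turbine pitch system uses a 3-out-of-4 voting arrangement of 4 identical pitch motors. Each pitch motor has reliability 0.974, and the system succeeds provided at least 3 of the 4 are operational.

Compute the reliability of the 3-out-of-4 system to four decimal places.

R = Σ_{i=3}^{4} C(4,i) p^i (1−p)^{4−i} with p = 0.974
C(4,3)·0.974^3·0.026^1 = 0.096097
C(4,4)·0.974^4·0.026^0 = 0.899986
Sum = 0.9961

0.9961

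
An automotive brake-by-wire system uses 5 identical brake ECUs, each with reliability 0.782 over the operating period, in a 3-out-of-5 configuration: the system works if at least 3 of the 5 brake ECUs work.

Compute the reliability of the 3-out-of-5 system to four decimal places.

R = Σ_{i=3}^{5} C(5,i) p^i (1−p)^{5−i} with p = 0.782
C(5,3)·0.782^3·0.218^2 = 0.227265
C(5,4)·0.782^4·0.218^1 = 0.407618
C(5,5)·0.782^5·0.218^0 = 0.292438
Sum = 0.9273

0.9273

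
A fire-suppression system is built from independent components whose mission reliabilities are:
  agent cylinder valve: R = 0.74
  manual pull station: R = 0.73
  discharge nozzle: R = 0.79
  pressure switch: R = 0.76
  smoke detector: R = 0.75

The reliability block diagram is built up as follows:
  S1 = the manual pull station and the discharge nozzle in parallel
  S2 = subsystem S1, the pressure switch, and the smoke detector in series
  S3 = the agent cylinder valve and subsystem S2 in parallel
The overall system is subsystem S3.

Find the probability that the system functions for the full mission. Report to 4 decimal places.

Parallel (manual pull station and discharge nozzle): 1 − (1 − 0.730000)(1 − 0.790000) = 0.943300
Series ([0.943300], pressure switch, and smoke detector): 0.943300 × 0.760000 × 0.750000 = 0.537681
Parallel (agent cylinder valve and [0.537681]): 1 − (1 − 0.740000)(1 − 0.537681) = 0.8798

0.8798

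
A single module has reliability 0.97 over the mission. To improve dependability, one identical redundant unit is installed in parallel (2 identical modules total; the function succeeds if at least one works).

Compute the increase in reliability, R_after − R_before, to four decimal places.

0.0291

R_before = 0.97
R_after = 1 − (1 − 0.97)^2 = 0.9991
ΔR = 0.9991 − 0.97 = 0.0291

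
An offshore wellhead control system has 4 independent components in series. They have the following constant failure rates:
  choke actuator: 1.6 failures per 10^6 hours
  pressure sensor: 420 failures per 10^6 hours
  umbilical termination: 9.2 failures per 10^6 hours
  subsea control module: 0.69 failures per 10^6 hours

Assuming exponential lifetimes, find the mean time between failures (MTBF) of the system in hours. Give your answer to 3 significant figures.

2320

Series of exponential components: λ_sys = Σ λ_i
λ_sys = 0.0000016 + 0.00042 + 0.0000092 + 0.00000069 = 4.3149e-04 /h
MTBF = 1 / λ_sys = 2320 h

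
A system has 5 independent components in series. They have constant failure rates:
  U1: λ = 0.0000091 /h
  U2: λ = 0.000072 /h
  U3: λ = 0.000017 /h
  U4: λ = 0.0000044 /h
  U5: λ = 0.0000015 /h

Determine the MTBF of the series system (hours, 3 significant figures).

Series of exponential components: λ_sys = Σ λ_i
λ_sys = 0.0000091 + 0.000072 + 0.000017 + 0.0000044 + 0.0000015 = 1.0400e-04 /h
MTBF = 1 / λ_sys = 9620 h

9620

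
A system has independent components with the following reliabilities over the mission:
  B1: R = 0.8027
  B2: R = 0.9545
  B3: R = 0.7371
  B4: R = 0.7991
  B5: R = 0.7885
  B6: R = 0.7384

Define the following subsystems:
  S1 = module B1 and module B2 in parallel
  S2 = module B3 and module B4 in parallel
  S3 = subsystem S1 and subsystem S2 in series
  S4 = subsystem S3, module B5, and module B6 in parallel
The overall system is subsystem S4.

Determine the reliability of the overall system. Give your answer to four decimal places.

0.9966

Parallel (B1 and B2): 1 − (1 − 0.802700)(1 − 0.954500) = 0.991023
Parallel (B3 and B4): 1 − (1 − 0.737100)(1 − 0.799100) = 0.947183
Series ([0.991023] and [0.947183]): 0.991023 × 0.947183 = 0.938680
Parallel ([0.938680], B5, and B6): 1 − (1 − 0.938680)(1 − 0.788500)(1 − 0.738400) = 0.9966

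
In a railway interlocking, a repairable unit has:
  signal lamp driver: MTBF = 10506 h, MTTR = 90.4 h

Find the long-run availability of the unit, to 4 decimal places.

A(signal lamp driver) = MTBF/(MTBF+MTTR) = 10506/(10506+90.4) = 0.9915

0.9915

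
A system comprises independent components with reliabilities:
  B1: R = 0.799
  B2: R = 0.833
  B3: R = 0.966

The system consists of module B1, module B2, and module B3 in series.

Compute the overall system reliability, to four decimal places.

Series (B1, B2, and B3): 0.799000 × 0.833000 × 0.966000 = 0.6429

0.6429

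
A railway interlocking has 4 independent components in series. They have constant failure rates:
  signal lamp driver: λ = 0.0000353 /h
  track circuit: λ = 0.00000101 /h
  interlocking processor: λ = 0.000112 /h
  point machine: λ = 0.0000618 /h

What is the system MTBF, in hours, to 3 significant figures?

4760

Series of exponential components: λ_sys = Σ λ_i
λ_sys = 0.0000353 + 0.00000101 + 0.000112 + 0.0000618 = 2.1011e-04 /h
MTBF = 1 / λ_sys = 4760 h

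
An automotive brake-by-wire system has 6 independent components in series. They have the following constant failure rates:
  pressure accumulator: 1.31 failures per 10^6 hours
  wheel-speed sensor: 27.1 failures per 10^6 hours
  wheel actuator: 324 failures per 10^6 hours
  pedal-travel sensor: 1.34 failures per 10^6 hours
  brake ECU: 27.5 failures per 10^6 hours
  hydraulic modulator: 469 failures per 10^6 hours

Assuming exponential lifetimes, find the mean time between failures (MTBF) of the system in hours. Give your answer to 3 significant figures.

Series of exponential components: λ_sys = Σ λ_i
λ_sys = 0.00000131 + 0.0000271 + 0.000324 + 0.00000134 + 0.0000275 + 0.000469 = 8.5025e-04 /h
MTBF = 1 / λ_sys = 1180 h

1180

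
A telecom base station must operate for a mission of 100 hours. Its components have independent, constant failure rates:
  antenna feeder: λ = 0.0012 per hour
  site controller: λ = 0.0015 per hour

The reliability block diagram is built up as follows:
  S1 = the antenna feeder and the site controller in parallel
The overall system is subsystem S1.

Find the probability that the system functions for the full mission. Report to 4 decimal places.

R(antenna feeder) = exp(−0.0012 × 100) = 0.886920
R(site controller) = exp(−0.0015 × 100) = 0.860708
Parallel (antenna feeder and site controller): 1 − (1 − 0.886920)(1 − 0.860708) = 0.9842

0.9842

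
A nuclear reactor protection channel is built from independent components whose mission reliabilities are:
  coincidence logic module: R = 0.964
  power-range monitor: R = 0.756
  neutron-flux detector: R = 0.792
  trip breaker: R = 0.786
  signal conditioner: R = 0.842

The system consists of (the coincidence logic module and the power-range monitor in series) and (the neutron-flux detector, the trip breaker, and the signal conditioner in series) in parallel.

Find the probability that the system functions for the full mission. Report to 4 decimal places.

Series (coincidence logic module and power-range monitor): 0.964000 × 0.756000 = 0.728784
Series (neutron-flux detector, trip breaker, and signal conditioner): 0.792000 × 0.786000 × 0.842000 = 0.524155
Parallel ([0.728784] and [0.524155]): 1 − (1 − 0.728784)(1 − 0.524155) = 0.8709

0.8709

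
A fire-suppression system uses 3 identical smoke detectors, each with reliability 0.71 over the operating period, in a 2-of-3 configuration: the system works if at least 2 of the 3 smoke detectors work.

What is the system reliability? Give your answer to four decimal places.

0.7965

R = Σ_{i=2}^{3} C(3,i) p^i (1−p)^{3−i} with p = 0.71
C(3,2)·0.71^2·0.29^1 = 0.438567
C(3,3)·0.71^3·0.29^0 = 0.357911
Sum = 0.7965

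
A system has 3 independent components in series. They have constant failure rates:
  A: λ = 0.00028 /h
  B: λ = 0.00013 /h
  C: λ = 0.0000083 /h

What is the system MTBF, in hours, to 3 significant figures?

2390

Series of exponential components: λ_sys = Σ λ_i
λ_sys = 0.00028 + 0.00013 + 0.0000083 = 4.1830e-04 /h
MTBF = 1 / λ_sys = 2390 h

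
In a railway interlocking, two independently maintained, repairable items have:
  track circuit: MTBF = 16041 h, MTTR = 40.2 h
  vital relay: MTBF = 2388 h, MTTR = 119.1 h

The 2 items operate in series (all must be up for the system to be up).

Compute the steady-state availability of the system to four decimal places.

A(track circuit) = MTBF/(MTBF+MTTR) = 16041/(16041+40.2) = 0.997500
A(vital relay) = MTBF/(MTBF+MTTR) = 2388/(2388+119.1) = 0.952495
Series availability: 0.997500 × 0.952495 = 0.9501

0.9501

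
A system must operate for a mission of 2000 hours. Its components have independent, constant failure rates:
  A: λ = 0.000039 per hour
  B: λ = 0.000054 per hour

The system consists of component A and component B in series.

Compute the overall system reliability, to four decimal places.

0.8303

R(A) = exp(−0.000039 × 2000) = 0.924964
R(B) = exp(−0.000054 × 2000) = 0.897628
Series (A and B): 0.924964 × 0.897628 = 0.8303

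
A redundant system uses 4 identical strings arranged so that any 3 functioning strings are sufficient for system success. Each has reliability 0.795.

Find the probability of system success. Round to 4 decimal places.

R = Σ_{i=3}^{4} C(4,i) p^i (1−p)^{4−i} with p = 0.795
C(4,3)·0.795^3·0.205^1 = 0.412017
C(4,4)·0.795^4·0.205^0 = 0.399456
Sum = 0.8115

0.8115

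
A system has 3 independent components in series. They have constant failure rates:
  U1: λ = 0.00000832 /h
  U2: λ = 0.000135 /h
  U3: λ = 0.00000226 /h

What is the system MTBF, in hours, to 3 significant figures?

6870

Series of exponential components: λ_sys = Σ λ_i
λ_sys = 0.00000832 + 0.000135 + 0.00000226 = 1.4558e-04 /h
MTBF = 1 / λ_sys = 6870 h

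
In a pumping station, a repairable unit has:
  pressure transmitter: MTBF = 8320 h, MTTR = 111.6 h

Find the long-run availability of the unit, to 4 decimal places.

A(pressure transmitter) = MTBF/(MTBF+MTTR) = 8320/(8320+111.6) = 0.9868

0.9868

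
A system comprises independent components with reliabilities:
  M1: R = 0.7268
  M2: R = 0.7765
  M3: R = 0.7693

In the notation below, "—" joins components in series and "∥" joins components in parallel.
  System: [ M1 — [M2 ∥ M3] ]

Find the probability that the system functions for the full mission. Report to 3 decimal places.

Parallel (M2 and M3): 1 − (1 − 0.77650)(1 − 0.76930) = 0.94844
Series (M1 and [0.94844]): 0.72680 × 0.94844 = 0.689

0.689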